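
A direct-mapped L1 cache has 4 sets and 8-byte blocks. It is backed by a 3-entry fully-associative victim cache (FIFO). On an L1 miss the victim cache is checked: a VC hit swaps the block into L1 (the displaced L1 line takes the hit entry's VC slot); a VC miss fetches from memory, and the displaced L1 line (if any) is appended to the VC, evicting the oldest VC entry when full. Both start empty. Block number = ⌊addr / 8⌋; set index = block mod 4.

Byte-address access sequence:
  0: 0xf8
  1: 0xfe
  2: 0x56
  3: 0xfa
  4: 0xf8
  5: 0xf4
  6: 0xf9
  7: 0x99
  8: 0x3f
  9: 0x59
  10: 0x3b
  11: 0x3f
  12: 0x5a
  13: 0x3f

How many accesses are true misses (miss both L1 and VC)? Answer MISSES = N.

#0 0xf8→b31/s3 MISS; vc=[]
#1 0xfe→b31/s3 L1-HIT; vc=[]
#2 0x56→b10/s2 MISS; vc=[]
#3 0xfa→b31/s3 L1-HIT; vc=[]
#4 0xf8→b31/s3 L1-HIT; vc=[]
#5 0xf4→b30/s2 MISS; vc=[10]
#6 0xf9→b31/s3 L1-HIT; vc=[10]
#7 0x99→b19/s3 MISS; vc=[10,31]
#8 0x3f→b7/s3 MISS; vc=[10,31,19]
#9 0x59→b11/s3 MISS; vc=[31,19,7]
#10 0x3b→b7/s3 VC-HIT; vc=[31,19,11]
#11 0x3f→b7/s3 L1-HIT; vc=[31,19,11]
#12 0x5a→b11/s3 VC-HIT; vc=[31,19,7]
#13 0x3f→b7/s3 VC-HIT; vc=[31,19,11]

MISSES = 6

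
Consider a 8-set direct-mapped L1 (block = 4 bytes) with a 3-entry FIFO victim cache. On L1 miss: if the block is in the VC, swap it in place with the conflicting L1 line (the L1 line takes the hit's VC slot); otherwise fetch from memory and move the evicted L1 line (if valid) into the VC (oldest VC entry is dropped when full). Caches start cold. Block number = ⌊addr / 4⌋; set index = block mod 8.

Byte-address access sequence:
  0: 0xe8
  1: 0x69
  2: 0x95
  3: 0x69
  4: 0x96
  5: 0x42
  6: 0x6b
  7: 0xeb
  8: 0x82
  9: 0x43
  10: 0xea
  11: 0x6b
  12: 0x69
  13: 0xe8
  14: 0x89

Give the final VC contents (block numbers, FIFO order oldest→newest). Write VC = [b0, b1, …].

  [0] addr=0xe8 blk=58 s=2: MISS | VC []
  [1] addr=0x69 blk=26 s=2: MISS | VC [58]
  [2] addr=0x95 blk=37 s=5: MISS | VC [58]
  [3] addr=0x69 blk=26 s=2: L1-HIT | VC [58]
  [4] addr=0x96 blk=37 s=5: L1-HIT | VC [58]
  [5] addr=0x42 blk=16 s=0: MISS | VC [58]
  [6] addr=0x6b blk=26 s=2: L1-HIT | VC [58]
  [7] addr=0xeb blk=58 s=2: VC-HIT | VC [26]
  [8] addr=0x82 blk=32 s=0: MISS | VC [26, 16]
  [9] addr=0x43 blk=16 s=0: VC-HIT | VC [26, 32]
  [10] addr=0xea blk=58 s=2: L1-HIT | VC [26, 32]
  [11] addr=0x6b blk=26 s=2: VC-HIT | VC [58, 32]
  [12] addr=0x69 blk=26 s=2: L1-HIT | VC [58, 32]
  [13] addr=0xe8 blk=58 s=2: VC-HIT | VC [26, 32]
  [14] addr=0x89 blk=34 s=2: MISS | VC [26, 32, 58]

VC = [26, 32, 58]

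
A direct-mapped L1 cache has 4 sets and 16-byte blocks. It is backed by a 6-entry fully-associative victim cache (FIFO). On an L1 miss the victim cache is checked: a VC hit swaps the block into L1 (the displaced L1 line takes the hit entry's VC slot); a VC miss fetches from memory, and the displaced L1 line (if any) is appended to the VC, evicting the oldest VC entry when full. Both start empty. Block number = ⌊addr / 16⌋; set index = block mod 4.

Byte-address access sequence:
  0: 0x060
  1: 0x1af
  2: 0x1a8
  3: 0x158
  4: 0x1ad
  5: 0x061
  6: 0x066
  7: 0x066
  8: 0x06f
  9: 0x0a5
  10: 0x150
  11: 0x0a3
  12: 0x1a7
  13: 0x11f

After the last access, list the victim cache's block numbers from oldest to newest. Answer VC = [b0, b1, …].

  [0] addr=0x60 blk=6 s=2: MISS | VC []
  [1] addr=0x1af blk=26 s=2: MISS | VC [6]
  [2] addr=0x1a8 blk=26 s=2: L1-HIT | VC [6]
  [3] addr=0x158 blk=21 s=1: MISS | VC [6]
  [4] addr=0x1ad blk=26 s=2: L1-HIT | VC [6]
  [5] addr=0x61 blk=6 s=2: VC-HIT | VC [26]
  [6] addr=0x66 blk=6 s=2: L1-HIT | VC [26]
  [7] addr=0x66 blk=6 s=2: L1-HIT | VC [26]
  [8] addr=0x6f blk=6 s=2: L1-HIT | VC [26]
  [9] addr=0xa5 blk=10 s=2: MISS | VC [26, 6]
  [10] addr=0x150 blk=21 s=1: L1-HIT | VC [26, 6]
  [11] addr=0xa3 blk=10 s=2: L1-HIT | VC [26, 6]
  [12] addr=0x1a7 blk=26 s=2: VC-HIT | VC [10, 6]
  [13] addr=0x11f blk=17 s=1: MISS | VC [10, 6, 21]

VC = [10, 6, 21]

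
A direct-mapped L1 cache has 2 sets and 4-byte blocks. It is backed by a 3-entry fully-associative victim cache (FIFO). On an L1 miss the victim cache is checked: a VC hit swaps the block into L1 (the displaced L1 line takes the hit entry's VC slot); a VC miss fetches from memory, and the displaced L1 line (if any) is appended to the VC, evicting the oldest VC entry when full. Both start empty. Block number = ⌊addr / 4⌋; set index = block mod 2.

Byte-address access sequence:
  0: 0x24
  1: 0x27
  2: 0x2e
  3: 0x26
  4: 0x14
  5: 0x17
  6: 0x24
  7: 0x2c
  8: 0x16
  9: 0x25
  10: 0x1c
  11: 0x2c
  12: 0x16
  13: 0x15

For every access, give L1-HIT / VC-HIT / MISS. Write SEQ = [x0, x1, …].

SEQ = [MISS, L1-HIT, MISS, VC-HIT, MISS, L1-HIT, VC-HIT, VC-HIT, VC-HIT, VC-HIT, MISS, VC-HIT, VC-HIT, L1-HIT]

#0 0x24→b9/s1 MISS; vc=[]
#1 0x27→b9/s1 L1-HIT; vc=[]
#2 0x2e→b11/s1 MISS; vc=[9]
#3 0x26→b9/s1 VC-HIT; vc=[11]
#4 0x14→b5/s1 MISS; vc=[11,9]
#5 0x17→b5/s1 L1-HIT; vc=[11,9]
#6 0x24→b9/s1 VC-HIT; vc=[11,5]
#7 0x2c→b11/s1 VC-HIT; vc=[9,5]
#8 0x16→b5/s1 VC-HIT; vc=[9,11]
#9 0x25→b9/s1 VC-HIT; vc=[5,11]
#10 0x1c→b7/s1 MISS; vc=[5,11,9]
#11 0x2c→b11/s1 VC-HIT; vc=[5,7,9]
#12 0x16→b5/s1 VC-HIT; vc=[11,7,9]
#13 0x15→b5/s1 L1-HIT; vc=[11,7,9]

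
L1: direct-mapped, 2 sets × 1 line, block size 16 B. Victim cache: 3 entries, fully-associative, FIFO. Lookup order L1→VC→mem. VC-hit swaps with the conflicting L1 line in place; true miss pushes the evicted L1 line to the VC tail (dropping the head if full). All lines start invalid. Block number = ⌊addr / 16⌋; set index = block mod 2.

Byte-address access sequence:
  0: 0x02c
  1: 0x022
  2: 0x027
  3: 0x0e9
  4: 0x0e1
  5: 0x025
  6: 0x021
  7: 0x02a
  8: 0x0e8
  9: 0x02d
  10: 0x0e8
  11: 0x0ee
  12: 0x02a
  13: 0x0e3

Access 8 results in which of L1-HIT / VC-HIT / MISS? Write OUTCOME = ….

OUTCOME = VC-HIT

  [0] addr=0x2c blk=2 s=0: MISS | VC []
  [1] addr=0x22 blk=2 s=0: L1-HIT | VC []
  [2] addr=0x27 blk=2 s=0: L1-HIT | VC []
  [3] addr=0xe9 blk=14 s=0: MISS | VC [2]
  [4] addr=0xe1 blk=14 s=0: L1-HIT | VC [2]
  [5] addr=0x25 blk=2 s=0: VC-HIT | VC [14]
  [6] addr=0x21 blk=2 s=0: L1-HIT | VC [14]
  [7] addr=0x2a blk=2 s=0: L1-HIT | VC [14]
  [8] addr=0xe8 blk=14 s=0: VC-HIT | VC [2]
  [9] addr=0x2d blk=2 s=0: VC-HIT | VC [14]
  [10] addr=0xe8 blk=14 s=0: VC-HIT | VC [2]
  [11] addr=0xee blk=14 s=0: L1-HIT | VC [2]
  [12] addr=0x2a blk=2 s=0: VC-HIT | VC [14]
  [13] addr=0xe3 blk=14 s=0: VC-HIT | VC [2]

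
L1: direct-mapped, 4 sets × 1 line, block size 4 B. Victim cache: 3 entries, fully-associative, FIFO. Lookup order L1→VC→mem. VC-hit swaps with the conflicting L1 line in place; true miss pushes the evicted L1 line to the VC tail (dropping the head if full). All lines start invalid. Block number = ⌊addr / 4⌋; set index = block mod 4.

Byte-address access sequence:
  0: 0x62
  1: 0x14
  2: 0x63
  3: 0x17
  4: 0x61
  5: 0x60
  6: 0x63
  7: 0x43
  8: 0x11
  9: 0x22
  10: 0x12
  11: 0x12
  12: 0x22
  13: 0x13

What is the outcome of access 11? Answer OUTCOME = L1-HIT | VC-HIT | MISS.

OUTCOME = L1-HIT

0: 0x62 (blk 24, set 0) → MISS  vc=[]
1: 0x14 (blk 5, set 1) → MISS  vc=[]
2: 0x63 (blk 24, set 0) → L1-HIT  vc=[]
3: 0x17 (blk 5, set 1) → L1-HIT  vc=[]
4: 0x61 (blk 24, set 0) → L1-HIT  vc=[]
5: 0x60 (blk 24, set 0) → L1-HIT  vc=[]
6: 0x63 (blk 24, set 0) → L1-HIT  vc=[]
7: 0x43 (blk 16, set 0) → MISS  vc=[24]
8: 0x11 (blk 4, set 0) → MISS  vc=[24, 16]
9: 0x22 (blk 8, set 0) → MISS  vc=[24, 16, 4]
10: 0x12 (blk 4, set 0) → VC-HIT  vc=[24, 16, 8]
11: 0x12 (blk 4, set 0) → L1-HIT  vc=[24, 16, 8]
12: 0x22 (blk 8, set 0) → VC-HIT  vc=[24, 16, 4]
13: 0x13 (blk 4, set 0) → VC-HIT  vc=[24, 16, 8]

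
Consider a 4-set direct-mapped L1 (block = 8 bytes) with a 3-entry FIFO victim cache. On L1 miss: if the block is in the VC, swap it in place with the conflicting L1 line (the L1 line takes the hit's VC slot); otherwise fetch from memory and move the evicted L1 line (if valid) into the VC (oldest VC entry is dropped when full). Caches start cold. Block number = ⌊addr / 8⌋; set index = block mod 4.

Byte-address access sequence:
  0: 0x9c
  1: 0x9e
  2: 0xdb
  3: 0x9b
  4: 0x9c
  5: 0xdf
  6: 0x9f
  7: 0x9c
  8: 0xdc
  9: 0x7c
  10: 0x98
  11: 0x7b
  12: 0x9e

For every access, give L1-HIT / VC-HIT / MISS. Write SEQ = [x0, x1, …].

#0 0x9c→b19/s3 MISS; vc=[]
#1 0x9e→b19/s3 L1-HIT; vc=[]
#2 0xdb→b27/s3 MISS; vc=[19]
#3 0x9b→b19/s3 VC-HIT; vc=[27]
#4 0x9c→b19/s3 L1-HIT; vc=[27]
#5 0xdf→b27/s3 VC-HIT; vc=[19]
#6 0x9f→b19/s3 VC-HIT; vc=[27]
#7 0x9c→b19/s3 L1-HIT; vc=[27]
#8 0xdc→b27/s3 VC-HIT; vc=[19]
#9 0x7c→b15/s3 MISS; vc=[19,27]
#10 0x98→b19/s3 VC-HIT; vc=[15,27]
#11 0x7b→b15/s3 VC-HIT; vc=[19,27]
#12 0x9e→b19/s3 VC-HIT; vc=[15,27]

SEQ = [MISS, L1-HIT, MISS, VC-HIT, L1-HIT, VC-HIT, VC-HIT, L1-HIT, VC-HIT, MISS, VC-HIT, VC-HIT, VC-HIT]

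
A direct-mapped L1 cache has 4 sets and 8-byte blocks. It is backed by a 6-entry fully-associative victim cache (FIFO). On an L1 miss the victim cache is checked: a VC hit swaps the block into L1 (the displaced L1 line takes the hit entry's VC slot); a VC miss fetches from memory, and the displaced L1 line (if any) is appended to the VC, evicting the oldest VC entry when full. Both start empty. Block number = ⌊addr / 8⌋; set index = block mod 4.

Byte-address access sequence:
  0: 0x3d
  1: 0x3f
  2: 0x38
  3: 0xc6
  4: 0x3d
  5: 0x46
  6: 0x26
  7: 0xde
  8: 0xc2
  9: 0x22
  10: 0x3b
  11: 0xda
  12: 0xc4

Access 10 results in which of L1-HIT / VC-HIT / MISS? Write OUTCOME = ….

  [0] addr=0x3d blk=7 s=3: MISS | VC []
  [1] addr=0x3f blk=7 s=3: L1-HIT | VC []
  [2] addr=0x38 blk=7 s=3: L1-HIT | VC []
  [3] addr=0xc6 blk=24 s=0: MISS | VC []
  [4] addr=0x3d blk=7 s=3: L1-HIT | VC []
  [5] addr=0x46 blk=8 s=0: MISS | VC [24]
  [6] addr=0x26 blk=4 s=0: MISS | VC [24, 8]
  [7] addr=0xde blk=27 s=3: MISS | VC [24, 8, 7]
  [8] addr=0xc2 blk=24 s=0: VC-HIT | VC [4, 8, 7]
  [9] addr=0x22 blk=4 s=0: VC-HIT | VC [24, 8, 7]
  [10] addr=0x3b blk=7 s=3: VC-HIT | VC [24, 8, 27]
  [11] addr=0xda blk=27 s=3: VC-HIT | VC [24, 8, 7]
  [12] addr=0xc4 blk=24 s=0: VC-HIT | VC [4, 8, 7]

OUTCOME = VC-HIT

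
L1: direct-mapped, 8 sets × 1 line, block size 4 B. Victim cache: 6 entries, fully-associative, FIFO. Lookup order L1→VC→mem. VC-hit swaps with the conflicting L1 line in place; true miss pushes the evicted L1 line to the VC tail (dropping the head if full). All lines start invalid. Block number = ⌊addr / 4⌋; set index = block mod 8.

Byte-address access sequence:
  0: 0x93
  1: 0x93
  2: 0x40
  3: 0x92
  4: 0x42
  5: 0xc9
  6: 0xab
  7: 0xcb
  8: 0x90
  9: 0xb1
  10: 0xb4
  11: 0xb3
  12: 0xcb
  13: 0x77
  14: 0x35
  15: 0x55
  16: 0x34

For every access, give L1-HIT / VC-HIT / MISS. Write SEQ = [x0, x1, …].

SEQ = [MISS, L1-HIT, MISS, L1-HIT, L1-HIT, MISS, MISS, VC-HIT, L1-HIT, MISS, MISS, L1-HIT, L1-HIT, MISS, MISS, MISS, VC-HIT]

#0 0x93→b36/s4 MISS; vc=[]
#1 0x93→b36/s4 L1-HIT; vc=[]
#2 0x40→b16/s0 MISS; vc=[]
#3 0x92→b36/s4 L1-HIT; vc=[]
#4 0x42→b16/s0 L1-HIT; vc=[]
#5 0xc9→b50/s2 MISS; vc=[]
#6 0xab→b42/s2 MISS; vc=[50]
#7 0xcb→b50/s2 VC-HIT; vc=[42]
#8 0x90→b36/s4 L1-HIT; vc=[42]
#9 0xb1→b44/s4 MISS; vc=[42,36]
#10 0xb4→b45/s5 MISS; vc=[42,36]
#11 0xb3→b44/s4 L1-HIT; vc=[42,36]
#12 0xcb→b50/s2 L1-HIT; vc=[42,36]
#13 0x77→b29/s5 MISS; vc=[42,36,45]
#14 0x35→b13/s5 MISS; vc=[42,36,45,29]
#15 0x55→b21/s5 MISS; vc=[42,36,45,29,13]
#16 0x34→b13/s5 VC-HIT; vc=[42,36,45,29,21]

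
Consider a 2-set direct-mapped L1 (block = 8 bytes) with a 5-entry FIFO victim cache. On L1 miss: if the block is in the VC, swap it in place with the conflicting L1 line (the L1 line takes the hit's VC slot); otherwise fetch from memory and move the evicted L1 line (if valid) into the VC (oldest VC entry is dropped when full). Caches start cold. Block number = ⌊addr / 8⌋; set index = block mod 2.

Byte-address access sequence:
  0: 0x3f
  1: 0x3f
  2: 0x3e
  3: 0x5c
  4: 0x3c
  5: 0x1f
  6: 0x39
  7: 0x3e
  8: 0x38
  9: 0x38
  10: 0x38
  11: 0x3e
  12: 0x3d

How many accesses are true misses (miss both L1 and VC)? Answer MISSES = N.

  [0] addr=0x3f blk=7 s=1: MISS | VC []
  [1] addr=0x3f blk=7 s=1: L1-HIT | VC []
  [2] addr=0x3e blk=7 s=1: L1-HIT | VC []
  [3] addr=0x5c blk=11 s=1: MISS | VC [7]
  [4] addr=0x3c blk=7 s=1: VC-HIT | VC [11]
  [5] addr=0x1f blk=3 s=1: MISS | VC [11, 7]
  [6] addr=0x39 blk=7 s=1: VC-HIT | VC [11, 3]
  [7] addr=0x3e blk=7 s=1: L1-HIT | VC [11, 3]
  [8] addr=0x38 blk=7 s=1: L1-HIT | VC [11, 3]
  [9] addr=0x38 blk=7 s=1: L1-HIT | VC [11, 3]
  [10] addr=0x38 blk=7 s=1: L1-HIT | VC [11, 3]
  [11] addr=0x3e blk=7 s=1: L1-HIT | VC [11, 3]
  [12] addr=0x3d blk=7 s=1: L1-HIT | VC [11, 3]

MISSES = 3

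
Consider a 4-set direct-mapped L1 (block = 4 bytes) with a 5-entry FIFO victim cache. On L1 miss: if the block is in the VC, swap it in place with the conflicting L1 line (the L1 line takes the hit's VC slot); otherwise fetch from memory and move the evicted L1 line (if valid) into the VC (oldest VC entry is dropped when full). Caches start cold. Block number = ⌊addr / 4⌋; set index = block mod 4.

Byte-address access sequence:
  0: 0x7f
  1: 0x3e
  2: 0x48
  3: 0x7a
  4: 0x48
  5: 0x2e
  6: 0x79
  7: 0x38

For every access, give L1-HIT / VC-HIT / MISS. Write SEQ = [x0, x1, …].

  [0] addr=0x7f blk=31 s=3: MISS | VC []
  [1] addr=0x3e blk=15 s=3: MISS | VC [31]
  [2] addr=0x48 blk=18 s=2: MISS | VC [31]
  [3] addr=0x7a blk=30 s=2: MISS | VC [31, 18]
  [4] addr=0x48 blk=18 s=2: VC-HIT | VC [31, 30]
  [5] addr=0x2e blk=11 s=3: MISS | VC [31, 30, 15]
  [6] addr=0x79 blk=30 s=2: VC-HIT | VC [31, 18, 15]
  [7] addr=0x38 blk=14 s=2: MISS | VC [31, 18, 15, 30]

SEQ = [MISS, MISS, MISS, MISS, VC-HIT, MISS, VC-HIT, MISS]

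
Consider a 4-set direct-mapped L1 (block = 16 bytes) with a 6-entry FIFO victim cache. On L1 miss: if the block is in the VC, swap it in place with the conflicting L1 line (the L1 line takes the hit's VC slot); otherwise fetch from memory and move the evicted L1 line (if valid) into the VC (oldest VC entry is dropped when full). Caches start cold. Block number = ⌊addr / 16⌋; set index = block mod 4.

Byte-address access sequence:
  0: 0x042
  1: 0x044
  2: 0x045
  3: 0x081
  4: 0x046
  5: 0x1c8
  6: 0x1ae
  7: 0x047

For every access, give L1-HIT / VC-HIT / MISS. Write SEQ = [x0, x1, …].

SEQ = [MISS, L1-HIT, L1-HIT, MISS, VC-HIT, MISS, MISS, VC-HIT]

#0 0x42→b4/s0 MISS; vc=[]
#1 0x44→b4/s0 L1-HIT; vc=[]
#2 0x45→b4/s0 L1-HIT; vc=[]
#3 0x81→b8/s0 MISS; vc=[4]
#4 0x46→b4/s0 VC-HIT; vc=[8]
#5 0x1c8→b28/s0 MISS; vc=[8,4]
#6 0x1ae→b26/s2 MISS; vc=[8,4]
#7 0x47→b4/s0 VC-HIT; vc=[8,28]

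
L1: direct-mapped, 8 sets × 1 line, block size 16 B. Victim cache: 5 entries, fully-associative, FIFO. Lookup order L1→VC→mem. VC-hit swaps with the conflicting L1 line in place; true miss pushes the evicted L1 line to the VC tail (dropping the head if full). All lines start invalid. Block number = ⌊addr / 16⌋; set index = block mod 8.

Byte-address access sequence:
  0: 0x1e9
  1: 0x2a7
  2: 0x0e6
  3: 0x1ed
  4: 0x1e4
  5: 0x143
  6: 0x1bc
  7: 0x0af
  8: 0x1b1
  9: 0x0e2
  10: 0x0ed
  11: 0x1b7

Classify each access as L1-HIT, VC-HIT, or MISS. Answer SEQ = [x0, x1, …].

SEQ = [MISS, MISS, MISS, VC-HIT, L1-HIT, MISS, MISS, MISS, L1-HIT, VC-HIT, L1-HIT, L1-HIT]

0: 0x1e9 (blk 30, set 6) → MISS  vc=[]
1: 0x2a7 (blk 42, set 2) → MISS  vc=[]
2: 0xe6 (blk 14, set 6) → MISS  vc=[30]
3: 0x1ed (blk 30, set 6) → VC-HIT  vc=[14]
4: 0x1e4 (blk 30, set 6) → L1-HIT  vc=[14]
5: 0x143 (blk 20, set 4) → MISS  vc=[14]
6: 0x1bc (blk 27, set 3) → MISS  vc=[14]
7: 0xaf (blk 10, set 2) → MISS  vc=[14, 42]
8: 0x1b1 (blk 27, set 3) → L1-HIT  vc=[14, 42]
9: 0xe2 (blk 14, set 6) → VC-HIT  vc=[30, 42]
10: 0xed (blk 14, set 6) → L1-HIT  vc=[30, 42]
11: 0x1b7 (blk 27, set 3) → L1-HIT  vc=[30, 42]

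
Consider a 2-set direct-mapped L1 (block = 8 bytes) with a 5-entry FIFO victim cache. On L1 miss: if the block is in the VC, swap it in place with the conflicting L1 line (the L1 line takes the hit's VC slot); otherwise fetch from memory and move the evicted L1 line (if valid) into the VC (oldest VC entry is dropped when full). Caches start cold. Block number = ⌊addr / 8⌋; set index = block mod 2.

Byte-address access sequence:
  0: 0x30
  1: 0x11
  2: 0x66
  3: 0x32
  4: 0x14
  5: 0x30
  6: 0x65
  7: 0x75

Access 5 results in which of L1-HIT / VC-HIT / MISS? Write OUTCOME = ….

OUTCOME = VC-HIT

#0 0x30→b6/s0 MISS; vc=[]
#1 0x11→b2/s0 MISS; vc=[6]
#2 0x66→b12/s0 MISS; vc=[6,2]
#3 0x32→b6/s0 VC-HIT; vc=[12,2]
#4 0x14→b2/s0 VC-HIT; vc=[12,6]
#5 0x30→b6/s0 VC-HIT; vc=[12,2]
#6 0x65→b12/s0 VC-HIT; vc=[6,2]
#7 0x75→b14/s0 MISS; vc=[6,2,12]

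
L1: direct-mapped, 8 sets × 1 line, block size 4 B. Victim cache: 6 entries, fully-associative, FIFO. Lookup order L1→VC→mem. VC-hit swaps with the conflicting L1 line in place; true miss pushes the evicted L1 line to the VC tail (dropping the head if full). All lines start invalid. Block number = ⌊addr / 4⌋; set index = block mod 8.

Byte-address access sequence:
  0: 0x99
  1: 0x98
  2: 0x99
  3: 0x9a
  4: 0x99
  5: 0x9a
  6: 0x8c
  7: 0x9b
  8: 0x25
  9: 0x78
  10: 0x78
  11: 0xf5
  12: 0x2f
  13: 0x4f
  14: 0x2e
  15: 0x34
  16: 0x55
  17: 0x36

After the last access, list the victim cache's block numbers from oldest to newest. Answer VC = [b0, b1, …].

#0 0x99→b38/s6 MISS; vc=[]
#1 0x98→b38/s6 L1-HIT; vc=[]
#2 0x99→b38/s6 L1-HIT; vc=[]
#3 0x9a→b38/s6 L1-HIT; vc=[]
#4 0x99→b38/s6 L1-HIT; vc=[]
#5 0x9a→b38/s6 L1-HIT; vc=[]
#6 0x8c→b35/s3 MISS; vc=[]
#7 0x9b→b38/s6 L1-HIT; vc=[]
#8 0x25→b9/s1 MISS; vc=[]
#9 0x78→b30/s6 MISS; vc=[38]
#10 0x78→b30/s6 L1-HIT; vc=[38]
#11 0xf5→b61/s5 MISS; vc=[38]
#12 0x2f→b11/s3 MISS; vc=[38,35]
#13 0x4f→b19/s3 MISS; vc=[38,35,11]
#14 0x2e→b11/s3 VC-HIT; vc=[38,35,19]
#15 0x34→b13/s5 MISS; vc=[38,35,19,61]
#16 0x55→b21/s5 MISS; vc=[38,35,19,61,13]
#17 0x36→b13/s5 VC-HIT; vc=[38,35,19,61,21]

VC = [38, 35, 19, 61, 21]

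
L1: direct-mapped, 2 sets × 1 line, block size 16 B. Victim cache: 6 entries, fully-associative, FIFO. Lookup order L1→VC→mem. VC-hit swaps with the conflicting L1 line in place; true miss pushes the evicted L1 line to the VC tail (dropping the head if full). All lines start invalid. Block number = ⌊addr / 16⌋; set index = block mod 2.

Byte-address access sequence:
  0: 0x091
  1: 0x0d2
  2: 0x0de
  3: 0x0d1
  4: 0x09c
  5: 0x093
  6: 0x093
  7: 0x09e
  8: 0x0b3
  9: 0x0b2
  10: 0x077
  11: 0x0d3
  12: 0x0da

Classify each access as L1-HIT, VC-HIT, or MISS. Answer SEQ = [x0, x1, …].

#0 0x91→b9/s1 MISS; vc=[]
#1 0xd2→b13/s1 MISS; vc=[9]
#2 0xde→b13/s1 L1-HIT; vc=[9]
#3 0xd1→b13/s1 L1-HIT; vc=[9]
#4 0x9c→b9/s1 VC-HIT; vc=[13]
#5 0x93→b9/s1 L1-HIT; vc=[13]
#6 0x93→b9/s1 L1-HIT; vc=[13]
#7 0x9e→b9/s1 L1-HIT; vc=[13]
#8 0xb3→b11/s1 MISS; vc=[13,9]
#9 0xb2→b11/s1 L1-HIT; vc=[13,9]
#10 0x77→b7/s1 MISS; vc=[13,9,11]
#11 0xd3→b13/s1 VC-HIT; vc=[7,9,11]
#12 0xda→b13/s1 L1-HIT; vc=[7,9,11]

SEQ = [MISS, MISS, L1-HIT, L1-HIT, VC-HIT, L1-HIT, L1-HIT, L1-HIT, MISS, L1-HIT, MISS, VC-HIT, L1-HIT]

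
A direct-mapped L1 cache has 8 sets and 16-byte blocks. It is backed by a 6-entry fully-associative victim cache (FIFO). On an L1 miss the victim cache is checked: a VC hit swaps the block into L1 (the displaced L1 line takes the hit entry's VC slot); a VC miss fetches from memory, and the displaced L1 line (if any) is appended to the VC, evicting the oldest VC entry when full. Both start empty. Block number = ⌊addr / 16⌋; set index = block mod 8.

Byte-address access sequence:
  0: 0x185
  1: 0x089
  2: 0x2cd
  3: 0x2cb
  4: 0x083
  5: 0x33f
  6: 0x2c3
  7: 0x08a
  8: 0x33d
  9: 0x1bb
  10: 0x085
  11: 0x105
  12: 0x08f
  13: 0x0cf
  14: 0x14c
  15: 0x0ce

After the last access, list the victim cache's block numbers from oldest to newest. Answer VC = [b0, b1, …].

VC = [24, 51, 16, 44, 20]

  [0] addr=0x185 blk=24 s=0: MISS | VC []
  [1] addr=0x89 blk=8 s=0: MISS | VC [24]
  [2] addr=0x2cd blk=44 s=4: MISS | VC [24]
  [3] addr=0x2cb blk=44 s=4: L1-HIT | VC [24]
  [4] addr=0x83 blk=8 s=0: L1-HIT | VC [24]
  [5] addr=0x33f blk=51 s=3: MISS | VC [24]
  [6] addr=0x2c3 blk=44 s=4: L1-HIT | VC [24]
  [7] addr=0x8a blk=8 s=0: L1-HIT | VC [24]
  [8] addr=0x33d blk=51 s=3: L1-HIT | VC [24]
  [9] addr=0x1bb blk=27 s=3: MISS | VC [24, 51]
  [10] addr=0x85 blk=8 s=0: L1-HIT | VC [24, 51]
  [11] addr=0x105 blk=16 s=0: MISS | VC [24, 51, 8]
  [12] addr=0x8f blk=8 s=0: VC-HIT | VC [24, 51, 16]
  [13] addr=0xcf blk=12 s=4: MISS | VC [24, 51, 16, 44]
  [14] addr=0x14c blk=20 s=4: MISS | VC [24, 51, 16, 44, 12]
  [15] addr=0xce blk=12 s=4: VC-HIT | VC [24, 51, 16, 44, 20]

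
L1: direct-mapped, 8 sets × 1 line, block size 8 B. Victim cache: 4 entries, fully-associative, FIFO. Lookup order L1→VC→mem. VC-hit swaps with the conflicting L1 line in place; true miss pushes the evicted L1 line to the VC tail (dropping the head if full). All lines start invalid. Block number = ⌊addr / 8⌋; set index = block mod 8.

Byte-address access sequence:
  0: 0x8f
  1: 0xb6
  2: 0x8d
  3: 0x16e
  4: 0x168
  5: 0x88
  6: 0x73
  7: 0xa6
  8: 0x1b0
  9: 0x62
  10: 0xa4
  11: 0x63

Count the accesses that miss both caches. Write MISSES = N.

#0 0x8f→b17/s1 MISS; vc=[]
#1 0xb6→b22/s6 MISS; vc=[]
#2 0x8d→b17/s1 L1-HIT; vc=[]
#3 0x16e→b45/s5 MISS; vc=[]
#4 0x168→b45/s5 L1-HIT; vc=[]
#5 0x88→b17/s1 L1-HIT; vc=[]
#6 0x73→b14/s6 MISS; vc=[22]
#7 0xa6→b20/s4 MISS; vc=[22]
#8 0x1b0→b54/s6 MISS; vc=[22,14]
#9 0x62→b12/s4 MISS; vc=[22,14,20]
#10 0xa4→b20/s4 VC-HIT; vc=[22,14,12]
#11 0x63→b12/s4 VC-HIT; vc=[22,14,20]

MISSES = 7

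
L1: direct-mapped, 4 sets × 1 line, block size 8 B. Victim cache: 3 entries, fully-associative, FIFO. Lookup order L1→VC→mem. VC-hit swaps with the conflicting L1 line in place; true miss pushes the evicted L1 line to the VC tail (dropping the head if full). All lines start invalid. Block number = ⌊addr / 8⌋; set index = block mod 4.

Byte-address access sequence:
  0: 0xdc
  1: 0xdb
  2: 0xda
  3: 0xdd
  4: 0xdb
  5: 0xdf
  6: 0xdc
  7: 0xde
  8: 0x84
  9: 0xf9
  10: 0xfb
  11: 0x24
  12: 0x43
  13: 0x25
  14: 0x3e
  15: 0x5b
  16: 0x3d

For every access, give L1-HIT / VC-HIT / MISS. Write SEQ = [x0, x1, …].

SEQ = [MISS, L1-HIT, L1-HIT, L1-HIT, L1-HIT, L1-HIT, L1-HIT, L1-HIT, MISS, MISS, L1-HIT, MISS, MISS, VC-HIT, MISS, MISS, VC-HIT]

0: 0xdc (blk 27, set 3) → MISS  vc=[]
1: 0xdb (blk 27, set 3) → L1-HIT  vc=[]
2: 0xda (blk 27, set 3) → L1-HIT  vc=[]
3: 0xdd (blk 27, set 3) → L1-HIT  vc=[]
4: 0xdb (blk 27, set 3) → L1-HIT  vc=[]
5: 0xdf (blk 27, set 3) → L1-HIT  vc=[]
6: 0xdc (blk 27, set 3) → L1-HIT  vc=[]
7: 0xde (blk 27, set 3) → L1-HIT  vc=[]
8: 0x84 (blk 16, set 0) → MISS  vc=[]
9: 0xf9 (blk 31, set 3) → MISS  vc=[27]
10: 0xfb (blk 31, set 3) → L1-HIT  vc=[27]
11: 0x24 (blk 4, set 0) → MISS  vc=[27, 16]
12: 0x43 (blk 8, set 0) → MISS  vc=[27, 16, 4]
13: 0x25 (blk 4, set 0) → VC-HIT  vc=[27, 16, 8]
14: 0x3e (blk 7, set 3) → MISS  vc=[16, 8, 31]
15: 0x5b (blk 11, set 3) → MISS  vc=[8, 31, 7]
16: 0x3d (blk 7, set 3) → VC-HIT  vc=[8, 31, 11]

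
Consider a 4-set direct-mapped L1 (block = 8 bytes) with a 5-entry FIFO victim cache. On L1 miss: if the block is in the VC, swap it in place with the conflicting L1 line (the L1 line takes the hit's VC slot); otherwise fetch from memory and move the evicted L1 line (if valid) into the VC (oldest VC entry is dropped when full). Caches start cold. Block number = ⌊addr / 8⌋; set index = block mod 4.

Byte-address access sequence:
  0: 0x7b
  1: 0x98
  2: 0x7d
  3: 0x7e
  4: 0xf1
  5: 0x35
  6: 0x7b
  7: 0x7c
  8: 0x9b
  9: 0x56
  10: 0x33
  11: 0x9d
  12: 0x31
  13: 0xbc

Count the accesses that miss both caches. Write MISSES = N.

#0 0x7b→b15/s3 MISS; vc=[]
#1 0x98→b19/s3 MISS; vc=[15]
#2 0x7d→b15/s3 VC-HIT; vc=[19]
#3 0x7e→b15/s3 L1-HIT; vc=[19]
#4 0xf1→b30/s2 MISS; vc=[19]
#5 0x35→b6/s2 MISS; vc=[19,30]
#6 0x7b→b15/s3 L1-HIT; vc=[19,30]
#7 0x7c→b15/s3 L1-HIT; vc=[19,30]
#8 0x9b→b19/s3 VC-HIT; vc=[15,30]
#9 0x56→b10/s2 MISS; vc=[15,30,6]
#10 0x33→b6/s2 VC-HIT; vc=[15,30,10]
#11 0x9d→b19/s3 L1-HIT; vc=[15,30,10]
#12 0x31→b6/s2 L1-HIT; vc=[15,30,10]
#13 0xbc→b23/s3 MISS; vc=[15,30,10,19]

MISSES = 6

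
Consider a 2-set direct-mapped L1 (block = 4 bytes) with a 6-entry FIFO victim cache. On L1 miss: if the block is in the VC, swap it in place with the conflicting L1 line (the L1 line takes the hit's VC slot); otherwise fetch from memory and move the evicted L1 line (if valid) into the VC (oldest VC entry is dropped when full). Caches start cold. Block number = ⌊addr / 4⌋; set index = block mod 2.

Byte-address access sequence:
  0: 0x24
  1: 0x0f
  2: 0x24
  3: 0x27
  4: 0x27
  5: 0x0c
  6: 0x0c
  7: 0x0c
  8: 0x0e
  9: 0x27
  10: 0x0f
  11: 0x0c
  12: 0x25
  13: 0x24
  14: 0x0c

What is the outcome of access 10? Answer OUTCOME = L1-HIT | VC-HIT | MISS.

#0 0x24→b9/s1 MISS; vc=[]
#1 0xf→b3/s1 MISS; vc=[9]
#2 0x24→b9/s1 VC-HIT; vc=[3]
#3 0x27→b9/s1 L1-HIT; vc=[3]
#4 0x27→b9/s1 L1-HIT; vc=[3]
#5 0xc→b3/s1 VC-HIT; vc=[9]
#6 0xc→b3/s1 L1-HIT; vc=[9]
#7 0xc→b3/s1 L1-HIT; vc=[9]
#8 0xe→b3/s1 L1-HIT; vc=[9]
#9 0x27→b9/s1 VC-HIT; vc=[3]
#10 0xf→b3/s1 VC-HIT; vc=[9]
#11 0xc→b3/s1 L1-HIT; vc=[9]
#12 0x25→b9/s1 VC-HIT; vc=[3]
#13 0x24→b9/s1 L1-HIT; vc=[3]
#14 0xc→b3/s1 VC-HIT; vc=[9]

OUTCOME = VC-HIT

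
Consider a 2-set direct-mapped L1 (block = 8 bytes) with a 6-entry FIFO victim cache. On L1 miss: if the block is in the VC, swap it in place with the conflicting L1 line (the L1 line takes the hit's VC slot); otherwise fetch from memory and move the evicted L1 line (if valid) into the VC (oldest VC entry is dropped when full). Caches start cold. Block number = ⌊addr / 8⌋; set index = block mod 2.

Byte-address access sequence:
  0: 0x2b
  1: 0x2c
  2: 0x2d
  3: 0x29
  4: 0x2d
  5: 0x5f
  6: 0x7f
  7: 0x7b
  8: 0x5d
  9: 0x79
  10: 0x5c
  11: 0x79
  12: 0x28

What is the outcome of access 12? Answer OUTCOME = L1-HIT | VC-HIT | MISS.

0: 0x2b (blk 5, set 1) → MISS  vc=[]
1: 0x2c (blk 5, set 1) → L1-HIT  vc=[]
2: 0x2d (blk 5, set 1) → L1-HIT  vc=[]
3: 0x29 (blk 5, set 1) → L1-HIT  vc=[]
4: 0x2d (blk 5, set 1) → L1-HIT  vc=[]
5: 0x5f (blk 11, set 1) → MISS  vc=[5]
6: 0x7f (blk 15, set 1) → MISS  vc=[5, 11]
7: 0x7b (blk 15, set 1) → L1-HIT  vc=[5, 11]
8: 0x5d (blk 11, set 1) → VC-HIT  vc=[5, 15]
9: 0x79 (blk 15, set 1) → VC-HIT  vc=[5, 11]
10: 0x5c (blk 11, set 1) → VC-HIT  vc=[5, 15]
11: 0x79 (blk 15, set 1) → VC-HIT  vc=[5, 11]
12: 0x28 (blk 5, set 1) → VC-HIT  vc=[15, 11]

OUTCOME = VC-HIT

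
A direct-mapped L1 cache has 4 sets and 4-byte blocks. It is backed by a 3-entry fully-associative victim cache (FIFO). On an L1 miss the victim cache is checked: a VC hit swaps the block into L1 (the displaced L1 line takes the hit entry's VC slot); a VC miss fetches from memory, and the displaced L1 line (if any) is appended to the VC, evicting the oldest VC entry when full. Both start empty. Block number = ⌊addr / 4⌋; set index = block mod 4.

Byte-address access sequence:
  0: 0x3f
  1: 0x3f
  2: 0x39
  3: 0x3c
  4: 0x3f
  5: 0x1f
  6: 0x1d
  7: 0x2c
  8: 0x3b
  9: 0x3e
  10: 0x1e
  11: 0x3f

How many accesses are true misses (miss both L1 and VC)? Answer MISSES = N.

MISSES = 4

#0 0x3f→b15/s3 MISS; vc=[]
#1 0x3f→b15/s3 L1-HIT; vc=[]
#2 0x39→b14/s2 MISS; vc=[]
#3 0x3c→b15/s3 L1-HIT; vc=[]
#4 0x3f→b15/s3 L1-HIT; vc=[]
#5 0x1f→b7/s3 MISS; vc=[15]
#6 0x1d→b7/s3 L1-HIT; vc=[15]
#7 0x2c→b11/s3 MISS; vc=[15,7]
#8 0x3b→b14/s2 L1-HIT; vc=[15,7]
#9 0x3e→b15/s3 VC-HIT; vc=[11,7]
#10 0x1e→b7/s3 VC-HIT; vc=[11,15]
#11 0x3f→b15/s3 VC-HIT; vc=[11,7]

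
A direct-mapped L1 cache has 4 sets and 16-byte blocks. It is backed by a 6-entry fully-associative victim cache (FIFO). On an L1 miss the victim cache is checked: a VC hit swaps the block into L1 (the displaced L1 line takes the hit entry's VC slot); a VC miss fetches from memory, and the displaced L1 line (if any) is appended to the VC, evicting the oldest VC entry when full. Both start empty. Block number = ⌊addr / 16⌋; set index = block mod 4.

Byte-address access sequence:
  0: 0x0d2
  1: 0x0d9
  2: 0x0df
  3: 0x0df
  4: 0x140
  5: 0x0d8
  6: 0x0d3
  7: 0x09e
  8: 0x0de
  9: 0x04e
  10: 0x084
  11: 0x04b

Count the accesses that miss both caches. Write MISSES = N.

  [0] addr=0xd2 blk=13 s=1: MISS | VC []
  [1] addr=0xd9 blk=13 s=1: L1-HIT | VC []
  [2] addr=0xdf blk=13 s=1: L1-HIT | VC []
  [3] addr=0xdf blk=13 s=1: L1-HIT | VC []
  [4] addr=0x140 blk=20 s=0: MISS | VC []
  [5] addr=0xd8 blk=13 s=1: L1-HIT | VC []
  [6] addr=0xd3 blk=13 s=1: L1-HIT | VC []
  [7] addr=0x9e blk=9 s=1: MISS | VC [13]
  [8] addr=0xde blk=13 s=1: VC-HIT | VC [9]
  [9] addr=0x4e blk=4 s=0: MISS | VC [9, 20]
  [10] addr=0x84 blk=8 s=0: MISS | VC [9, 20, 4]
  [11] addr=0x4b blk=4 s=0: VC-HIT | VC [9, 20, 8]

MISSES = 5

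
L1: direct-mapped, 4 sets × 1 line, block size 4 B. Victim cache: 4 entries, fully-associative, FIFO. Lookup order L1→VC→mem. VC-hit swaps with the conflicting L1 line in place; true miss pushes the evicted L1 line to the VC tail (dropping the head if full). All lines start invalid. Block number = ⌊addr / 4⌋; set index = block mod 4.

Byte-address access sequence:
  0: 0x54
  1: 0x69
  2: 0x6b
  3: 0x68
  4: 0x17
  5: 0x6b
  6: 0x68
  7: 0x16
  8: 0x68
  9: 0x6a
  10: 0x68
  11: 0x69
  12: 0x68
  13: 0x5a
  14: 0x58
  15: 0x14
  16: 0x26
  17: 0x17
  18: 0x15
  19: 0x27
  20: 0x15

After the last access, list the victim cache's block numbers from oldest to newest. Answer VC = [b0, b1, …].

#0 0x54→b21/s1 MISS; vc=[]
#1 0x69→b26/s2 MISS; vc=[]
#2 0x6b→b26/s2 L1-HIT; vc=[]
#3 0x68→b26/s2 L1-HIT; vc=[]
#4 0x17→b5/s1 MISS; vc=[21]
#5 0x6b→b26/s2 L1-HIT; vc=[21]
#6 0x68→b26/s2 L1-HIT; vc=[21]
#7 0x16→b5/s1 L1-HIT; vc=[21]
#8 0x68→b26/s2 L1-HIT; vc=[21]
#9 0x6a→b26/s2 L1-HIT; vc=[21]
#10 0x68→b26/s2 L1-HIT; vc=[21]
#11 0x69→b26/s2 L1-HIT; vc=[21]
#12 0x68→b26/s2 L1-HIT; vc=[21]
#13 0x5a→b22/s2 MISS; vc=[21,26]
#14 0x58→b22/s2 L1-HIT; vc=[21,26]
#15 0x14→b5/s1 L1-HIT; vc=[21,26]
#16 0x26→b9/s1 MISS; vc=[21,26,5]
#17 0x17→b5/s1 VC-HIT; vc=[21,26,9]
#18 0x15→b5/s1 L1-HIT; vc=[21,26,9]
#19 0x27→b9/s1 VC-HIT; vc=[21,26,5]
#20 0x15→b5/s1 VC-HIT; vc=[21,26,9]

VC = [21, 26, 9]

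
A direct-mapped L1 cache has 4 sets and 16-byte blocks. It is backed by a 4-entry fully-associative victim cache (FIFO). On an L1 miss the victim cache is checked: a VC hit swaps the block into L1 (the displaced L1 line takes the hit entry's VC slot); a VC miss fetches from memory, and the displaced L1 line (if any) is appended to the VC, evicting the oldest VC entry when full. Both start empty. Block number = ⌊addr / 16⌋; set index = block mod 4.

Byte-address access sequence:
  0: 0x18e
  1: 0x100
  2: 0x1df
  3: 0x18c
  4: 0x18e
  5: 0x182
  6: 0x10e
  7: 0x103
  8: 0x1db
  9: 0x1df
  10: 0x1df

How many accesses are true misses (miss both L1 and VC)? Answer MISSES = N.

0: 0x18e (blk 24, set 0) → MISS  vc=[]
1: 0x100 (blk 16, set 0) → MISS  vc=[24]
2: 0x1df (blk 29, set 1) → MISS  vc=[24]
3: 0x18c (blk 24, set 0) → VC-HIT  vc=[16]
4: 0x18e (blk 24, set 0) → L1-HIT  vc=[16]
5: 0x182 (blk 24, set 0) → L1-HIT  vc=[16]
6: 0x10e (blk 16, set 0) → VC-HIT  vc=[24]
7: 0x103 (blk 16, set 0) → L1-HIT  vc=[24]
8: 0x1db (blk 29, set 1) → L1-HIT  vc=[24]
9: 0x1df (blk 29, set 1) → L1-HIT  vc=[24]
10: 0x1df (blk 29, set 1) → L1-HIT  vc=[24]

MISSES = 3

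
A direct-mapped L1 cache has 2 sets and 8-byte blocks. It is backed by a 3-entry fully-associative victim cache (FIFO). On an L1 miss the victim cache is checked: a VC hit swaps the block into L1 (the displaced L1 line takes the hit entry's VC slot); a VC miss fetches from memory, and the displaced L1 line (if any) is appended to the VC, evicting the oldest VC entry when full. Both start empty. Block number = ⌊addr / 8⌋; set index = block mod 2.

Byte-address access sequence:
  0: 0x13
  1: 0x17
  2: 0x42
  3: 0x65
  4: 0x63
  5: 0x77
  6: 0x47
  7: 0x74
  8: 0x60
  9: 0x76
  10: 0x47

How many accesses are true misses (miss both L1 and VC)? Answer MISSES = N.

0: 0x13 (blk 2, set 0) → MISS  vc=[]
1: 0x17 (blk 2, set 0) → L1-HIT  vc=[]
2: 0x42 (blk 8, set 0) → MISS  vc=[2]
3: 0x65 (blk 12, set 0) → MISS  vc=[2, 8]
4: 0x63 (blk 12, set 0) → L1-HIT  vc=[2, 8]
5: 0x77 (blk 14, set 0) → MISS  vc=[2, 8, 12]
6: 0x47 (blk 8, set 0) → VC-HIT  vc=[2, 14, 12]
7: 0x74 (blk 14, set 0) → VC-HIT  vc=[2, 8, 12]
8: 0x60 (blk 12, set 0) → VC-HIT  vc=[2, 8, 14]
9: 0x76 (blk 14, set 0) → VC-HIT  vc=[2, 8, 12]
10: 0x47 (blk 8, set 0) → VC-HIT  vc=[2, 14, 12]

MISSES = 4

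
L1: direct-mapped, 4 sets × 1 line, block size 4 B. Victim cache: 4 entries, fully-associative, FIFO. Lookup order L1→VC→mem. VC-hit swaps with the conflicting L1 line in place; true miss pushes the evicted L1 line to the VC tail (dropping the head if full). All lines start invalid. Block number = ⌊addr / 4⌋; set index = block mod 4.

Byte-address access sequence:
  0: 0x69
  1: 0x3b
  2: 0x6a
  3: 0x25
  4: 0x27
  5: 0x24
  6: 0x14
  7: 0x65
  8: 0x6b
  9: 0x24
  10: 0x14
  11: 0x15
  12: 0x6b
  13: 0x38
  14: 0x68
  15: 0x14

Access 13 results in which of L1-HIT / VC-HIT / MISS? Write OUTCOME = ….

  [0] addr=0x69 blk=26 s=2: MISS | VC []
  [1] addr=0x3b blk=14 s=2: MISS | VC [26]
  [2] addr=0x6a blk=26 s=2: VC-HIT | VC [14]
  [3] addr=0x25 blk=9 s=1: MISS | VC [14]
  [4] addr=0x27 blk=9 s=1: L1-HIT | VC [14]
  [5] addr=0x24 blk=9 s=1: L1-HIT | VC [14]
  [6] addr=0x14 blk=5 s=1: MISS | VC [14, 9]
  [7] addr=0x65 blk=25 s=1: MISS | VC [14, 9, 5]
  [8] addr=0x6b blk=26 s=2: L1-HIT | VC [14, 9, 5]
  [9] addr=0x24 blk=9 s=1: VC-HIT | VC [14, 25, 5]
  [10] addr=0x14 blk=5 s=1: VC-HIT | VC [14, 25, 9]
  [11] addr=0x15 blk=5 s=1: L1-HIT | VC [14, 25, 9]
  [12] addr=0x6b blk=26 s=2: L1-HIT | VC [14, 25, 9]
  [13] addr=0x38 blk=14 s=2: VC-HIT | VC [26, 25, 9]
  [14] addr=0x68 blk=26 s=2: VC-HIT | VC [14, 25, 9]
  [15] addr=0x14 blk=5 s=1: L1-HIT | VC [14, 25, 9]

OUTCOME = VC-HIT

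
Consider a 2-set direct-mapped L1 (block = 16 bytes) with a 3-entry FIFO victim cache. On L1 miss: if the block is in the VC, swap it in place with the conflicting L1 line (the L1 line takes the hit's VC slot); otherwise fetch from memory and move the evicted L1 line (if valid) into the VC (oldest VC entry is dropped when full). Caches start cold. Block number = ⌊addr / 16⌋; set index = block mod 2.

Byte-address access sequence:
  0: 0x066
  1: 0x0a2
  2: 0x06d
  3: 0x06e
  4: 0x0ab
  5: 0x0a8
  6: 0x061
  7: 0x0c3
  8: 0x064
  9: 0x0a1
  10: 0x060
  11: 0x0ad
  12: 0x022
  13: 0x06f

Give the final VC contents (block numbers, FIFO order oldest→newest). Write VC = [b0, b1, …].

#0 0x66→b6/s0 MISS; vc=[]
#1 0xa2→b10/s0 MISS; vc=[6]
#2 0x6d→b6/s0 VC-HIT; vc=[10]
#3 0x6e→b6/s0 L1-HIT; vc=[10]
#4 0xab→b10/s0 VC-HIT; vc=[6]
#5 0xa8→b10/s0 L1-HIT; vc=[6]
#6 0x61→b6/s0 VC-HIT; vc=[10]
#7 0xc3→b12/s0 MISS; vc=[10,6]
#8 0x64→b6/s0 VC-HIT; vc=[10,12]
#9 0xa1→b10/s0 VC-HIT; vc=[6,12]
#10 0x60→b6/s0 VC-HIT; vc=[10,12]
#11 0xad→b10/s0 VC-HIT; vc=[6,12]
#12 0x22→b2/s0 MISS; vc=[6,12,10]
#13 0x6f→b6/s0 VC-HIT; vc=[2,12,10]

VC = [2, 12, 10]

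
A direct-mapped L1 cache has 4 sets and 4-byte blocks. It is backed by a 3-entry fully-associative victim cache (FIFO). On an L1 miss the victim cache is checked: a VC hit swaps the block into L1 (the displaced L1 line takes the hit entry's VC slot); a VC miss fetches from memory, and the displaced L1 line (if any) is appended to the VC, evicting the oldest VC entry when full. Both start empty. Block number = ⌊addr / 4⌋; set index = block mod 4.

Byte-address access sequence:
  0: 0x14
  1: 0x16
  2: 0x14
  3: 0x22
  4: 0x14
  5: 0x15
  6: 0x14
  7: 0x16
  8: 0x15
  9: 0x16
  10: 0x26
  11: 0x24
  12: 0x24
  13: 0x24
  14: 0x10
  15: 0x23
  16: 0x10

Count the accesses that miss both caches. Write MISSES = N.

0: 0x14 (blk 5, set 1) → MISS  vc=[]
1: 0x16 (blk 5, set 1) → L1-HIT  vc=[]
2: 0x14 (blk 5, set 1) → L1-HIT  vc=[]
3: 0x22 (blk 8, set 0) → MISS  vc=[]
4: 0x14 (blk 5, set 1) → L1-HIT  vc=[]
5: 0x15 (blk 5, set 1) → L1-HIT  vc=[]
6: 0x14 (blk 5, set 1) → L1-HIT  vc=[]
7: 0x16 (blk 5, set 1) → L1-HIT  vc=[]
8: 0x15 (blk 5, set 1) → L1-HIT  vc=[]
9: 0x16 (blk 5, set 1) → L1-HIT  vc=[]
10: 0x26 (blk 9, set 1) → MISS  vc=[5]
11: 0x24 (blk 9, set 1) → L1-HIT  vc=[5]
12: 0x24 (blk 9, set 1) → L1-HIT  vc=[5]
13: 0x24 (blk 9, set 1) → L1-HIT  vc=[5]
14: 0x10 (blk 4, set 0) → MISS  vc=[5, 8]
15: 0x23 (blk 8, set 0) → VC-HIT  vc=[5, 4]
16: 0x10 (blk 4, set 0) → VC-HIT  vc=[5, 8]

MISSES = 4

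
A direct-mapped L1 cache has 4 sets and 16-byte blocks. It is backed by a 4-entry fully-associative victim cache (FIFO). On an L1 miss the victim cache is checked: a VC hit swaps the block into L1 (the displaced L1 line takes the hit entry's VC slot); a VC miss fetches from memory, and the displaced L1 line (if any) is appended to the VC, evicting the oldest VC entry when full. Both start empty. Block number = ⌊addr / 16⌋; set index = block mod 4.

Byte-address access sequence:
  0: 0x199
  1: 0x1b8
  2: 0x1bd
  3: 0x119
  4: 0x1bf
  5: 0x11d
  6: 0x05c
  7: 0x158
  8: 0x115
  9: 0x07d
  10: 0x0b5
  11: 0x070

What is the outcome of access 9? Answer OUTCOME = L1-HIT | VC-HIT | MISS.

0: 0x199 (blk 25, set 1) → MISS  vc=[]
1: 0x1b8 (blk 27, set 3) → MISS  vc=[]
2: 0x1bd (blk 27, set 3) → L1-HIT  vc=[]
3: 0x119 (blk 17, set 1) → MISS  vc=[25]
4: 0x1bf (blk 27, set 3) → L1-HIT  vc=[25]
5: 0x11d (blk 17, set 1) → L1-HIT  vc=[25]
6: 0x5c (blk 5, set 1) → MISS  vc=[25, 17]
7: 0x158 (blk 21, set 1) → MISS  vc=[25, 17, 5]
8: 0x115 (blk 17, set 1) → VC-HIT  vc=[25, 21, 5]
9: 0x7d (blk 7, set 3) → MISS  vc=[25, 21, 5, 27]
10: 0xb5 (blk 11, set 3) → MISS  vc=[21, 5, 27, 7]
11: 0x70 (blk 7, set 3) → VC-HIT  vc=[21, 5, 27, 11]

OUTCOME = MISS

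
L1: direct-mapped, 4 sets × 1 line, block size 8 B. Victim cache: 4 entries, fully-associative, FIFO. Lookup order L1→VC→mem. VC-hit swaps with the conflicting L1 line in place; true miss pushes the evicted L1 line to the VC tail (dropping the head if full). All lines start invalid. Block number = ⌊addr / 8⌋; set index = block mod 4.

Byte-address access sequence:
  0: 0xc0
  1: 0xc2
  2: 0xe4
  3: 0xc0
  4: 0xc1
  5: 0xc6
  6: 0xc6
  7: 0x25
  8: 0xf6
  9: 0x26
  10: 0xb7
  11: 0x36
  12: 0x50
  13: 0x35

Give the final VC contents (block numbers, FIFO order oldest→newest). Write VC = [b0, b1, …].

VC = [24, 30, 22, 10]

#0 0xc0→b24/s0 MISS; vc=[]
#1 0xc2→b24/s0 L1-HIT; vc=[]
#2 0xe4→b28/s0 MISS; vc=[24]
#3 0xc0→b24/s0 VC-HIT; vc=[28]
#4 0xc1→b24/s0 L1-HIT; vc=[28]
#5 0xc6→b24/s0 L1-HIT; vc=[28]
#6 0xc6→b24/s0 L1-HIT; vc=[28]
#7 0x25→b4/s0 MISS; vc=[28,24]
#8 0xf6→b30/s2 MISS; vc=[28,24]
#9 0x26→b4/s0 L1-HIT; vc=[28,24]
#10 0xb7→b22/s2 MISS; vc=[28,24,30]
#11 0x36→b6/s2 MISS; vc=[28,24,30,22]
#12 0x50→b10/s2 MISS; vc=[24,30,22,6]
#13 0x35→b6/s2 VC-HIT; vc=[24,30,22,10]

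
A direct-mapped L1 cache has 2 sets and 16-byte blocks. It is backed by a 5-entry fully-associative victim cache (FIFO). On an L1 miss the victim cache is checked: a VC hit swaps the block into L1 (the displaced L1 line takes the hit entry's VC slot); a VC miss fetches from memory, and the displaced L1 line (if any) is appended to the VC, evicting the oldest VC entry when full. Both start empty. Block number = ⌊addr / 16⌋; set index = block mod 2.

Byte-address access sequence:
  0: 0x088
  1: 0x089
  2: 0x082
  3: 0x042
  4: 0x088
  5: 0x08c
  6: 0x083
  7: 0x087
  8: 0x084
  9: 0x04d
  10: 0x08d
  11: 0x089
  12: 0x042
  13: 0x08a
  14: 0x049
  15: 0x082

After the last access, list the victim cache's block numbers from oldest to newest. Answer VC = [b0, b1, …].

VC = [4]

0: 0x88 (blk 8, set 0) → MISS  vc=[]
1: 0x89 (blk 8, set 0) → L1-HIT  vc=[]
2: 0x82 (blk 8, set 0) → L1-HIT  vc=[]
3: 0x42 (blk 4, set 0) → MISS  vc=[8]
4: 0x88 (blk 8, set 0) → VC-HIT  vc=[4]
5: 0x8c (blk 8, set 0) → L1-HIT  vc=[4]
6: 0x83 (blk 8, set 0) → L1-HIT  vc=[4]
7: 0x87 (blk 8, set 0) → L1-HIT  vc=[4]
8: 0x84 (blk 8, set 0) → L1-HIT  vc=[4]
9: 0x4d (blk 4, set 0) → VC-HIT  vc=[8]
10: 0x8d (blk 8, set 0) → VC-HIT  vc=[4]
11: 0x89 (blk 8, set 0) → L1-HIT  vc=[4]
12: 0x42 (blk 4, set 0) → VC-HIT  vc=[8]
13: 0x8a (blk 8, set 0) → VC-HIT  vc=[4]
14: 0x49 (blk 4, set 0) → VC-HIT  vc=[8]
15: 0x82 (blk 8, set 0) → VC-HIT  vc=[4]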